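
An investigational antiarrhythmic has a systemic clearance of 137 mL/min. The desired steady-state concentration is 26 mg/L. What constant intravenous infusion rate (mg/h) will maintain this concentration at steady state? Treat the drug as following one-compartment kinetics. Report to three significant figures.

CL = 137 mL/min × 60/1000 = 8.220 L/h
At steady state, infusion rate equals elimination rate: rate in = CL × Css.
R₀ = 8.220 × 26 = 213.7 mg/h

214 mg/h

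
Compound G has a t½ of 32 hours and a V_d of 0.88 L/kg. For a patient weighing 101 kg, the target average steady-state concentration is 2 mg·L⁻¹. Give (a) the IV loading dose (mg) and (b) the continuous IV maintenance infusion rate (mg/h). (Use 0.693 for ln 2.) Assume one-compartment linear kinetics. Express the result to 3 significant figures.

(a) 178 mg; (b) 3.85 mg/h

Vd(total) = 101 kg × 0.88 L/kg = 88.88 L
LD = Vd × C = 88.88 × 2 = 177.8 mg
CL = 0.693 × Vd / t½ = 0.693 × 88.88 / 32 = 1.925 L/h
Infusion rate = CL × Css = 1.925 × 2 = 3.850 mg/h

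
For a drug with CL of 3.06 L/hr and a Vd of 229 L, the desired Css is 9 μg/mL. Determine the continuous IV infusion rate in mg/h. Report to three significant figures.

Infusion rate = CL · Css = 3.060 L/h × 9 mg/L = 27.54 mg/h

27.5 mg/h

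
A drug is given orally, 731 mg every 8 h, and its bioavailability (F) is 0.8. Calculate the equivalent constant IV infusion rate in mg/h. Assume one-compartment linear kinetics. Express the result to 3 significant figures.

Equivalent systemic input: infusion rate = F·D/τ.
Rate = 0.8 × 731 / 8 = 73.10 mg/h

73.1 mg/h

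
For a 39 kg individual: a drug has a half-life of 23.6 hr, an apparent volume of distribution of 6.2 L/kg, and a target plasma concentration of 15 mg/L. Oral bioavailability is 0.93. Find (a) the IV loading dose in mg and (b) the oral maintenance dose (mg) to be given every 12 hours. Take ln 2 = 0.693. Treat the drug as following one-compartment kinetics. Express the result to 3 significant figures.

Vd = 6.2 L/kg × 39 kg = 241.8 L
LD = Vd × C = 241.8 × 15 = 3627 mg
CL = 0.693 × Vd / t½ = 0.693 × 241.8 / 23.6 = 7.100 L/h
D = CL × Css × τ / F = 7.100 × 15 × 12 / 0.93 = 1374 mg

(a) 3630 mg; (b) 1370 mg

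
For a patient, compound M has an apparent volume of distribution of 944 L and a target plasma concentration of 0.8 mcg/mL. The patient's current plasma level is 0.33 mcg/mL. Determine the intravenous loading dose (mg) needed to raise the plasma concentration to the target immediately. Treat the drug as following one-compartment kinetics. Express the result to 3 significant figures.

444 mg

Concentration deficit ΔC = 0.8 − 0.33 = 0.4700 mg/L
LD = Vd × ΔC = 944.0 × 0.4700 = 443.7 mg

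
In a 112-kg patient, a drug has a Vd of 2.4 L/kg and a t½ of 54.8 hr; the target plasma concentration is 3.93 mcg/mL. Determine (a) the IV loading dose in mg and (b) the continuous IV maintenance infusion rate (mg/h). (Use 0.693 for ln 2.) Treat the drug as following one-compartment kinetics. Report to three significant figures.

(a) 1060 mg; (b) 13.4 mg/h

Vd = 2.4 L/kg × 112 kg = 268.8 L
LD = Vd × C = 268.8 × 3.93 = 1056 mg
CL = 0.693 × Vd / t½ = 0.693 × 268.8 / 54.8 = 3.399 L/h
Infusion rate = CL × Css = 3.399 × 3.93 = 13.36 mg/h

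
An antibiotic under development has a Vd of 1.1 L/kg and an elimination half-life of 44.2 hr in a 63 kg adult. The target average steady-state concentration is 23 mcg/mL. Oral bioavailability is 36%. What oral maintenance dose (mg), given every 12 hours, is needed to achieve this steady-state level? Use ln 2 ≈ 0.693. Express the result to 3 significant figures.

Total Vd = 1.1 × 63 = 69.30 L
CL = 0.693 × Vd / t½ = 0.693 × 69.30 / 44.2 = 1.087 L/h
D = CL × Css × τ / F = 1.087 × 23 × 12 / 0.36 = 833.4 mg

833 mg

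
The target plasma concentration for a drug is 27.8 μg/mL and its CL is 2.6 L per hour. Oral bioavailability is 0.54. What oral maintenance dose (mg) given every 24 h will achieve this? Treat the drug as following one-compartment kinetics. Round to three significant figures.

3210 mg

D = CL × Css × τ / F = 2.600 × 27.8 × 24 / 0.54 = 3212 mg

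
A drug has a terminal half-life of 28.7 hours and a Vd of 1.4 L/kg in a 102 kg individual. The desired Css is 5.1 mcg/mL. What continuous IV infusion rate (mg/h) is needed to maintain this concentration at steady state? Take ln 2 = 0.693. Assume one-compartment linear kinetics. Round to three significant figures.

17.6 mg/h

Vd(total) = 102 kg × 1.4 L/kg = 142.8 L
CL = ln 2 · Vd / t½ = 0.693 × 142.8 / 28.7 = 3.448 L/h
Infusion rate = CL × Css = 3.448 × 5.1 = 17.58 mg/h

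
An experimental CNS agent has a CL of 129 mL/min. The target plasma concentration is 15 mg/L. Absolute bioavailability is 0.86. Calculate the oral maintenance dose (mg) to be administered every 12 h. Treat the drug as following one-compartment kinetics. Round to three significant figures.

1620 mg

CL = 129 mL/min = 129 × 0.06 = 7.740 L/h
D = CL × Css × τ / F = 7.740 × 15 × 12 / 0.86 = 1620 mg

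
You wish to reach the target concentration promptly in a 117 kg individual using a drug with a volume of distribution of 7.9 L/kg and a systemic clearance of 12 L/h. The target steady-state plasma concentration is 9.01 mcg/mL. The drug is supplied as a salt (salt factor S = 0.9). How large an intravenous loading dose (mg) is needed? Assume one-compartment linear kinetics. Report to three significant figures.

9250 mg

Vd(total) = 117 kg × 7.9 L/kg = 924.3 L
LD = Vd × C / S = 924.3 × 9.010 / 0.9 = 9253 mg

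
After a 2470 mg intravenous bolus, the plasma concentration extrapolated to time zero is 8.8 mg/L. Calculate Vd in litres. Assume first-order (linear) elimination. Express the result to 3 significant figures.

Immediately after an IV bolus, C₀ = Dose / Vd, so Vd = Dose / C₀.
Vd = 2470 / 8.8 = 280.7 L

281 L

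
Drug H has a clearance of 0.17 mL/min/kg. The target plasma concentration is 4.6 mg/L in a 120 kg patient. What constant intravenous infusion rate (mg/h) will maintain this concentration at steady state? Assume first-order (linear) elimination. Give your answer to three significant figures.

5.63 mg/h

CL = 0.17 mL/min/kg × 120 kg = 20.40 mL/min = 20.40 × 60/1000 = 1.224 L/h
At steady state, infusion rate equals elimination rate: rate in = CL × Css.
Infusion rate = CL · Css = 1.224 L/h × 4.6 mg/L = 5.630 mg/h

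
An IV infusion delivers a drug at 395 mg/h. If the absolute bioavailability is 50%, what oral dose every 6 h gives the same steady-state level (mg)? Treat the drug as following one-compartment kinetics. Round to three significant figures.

4740 mg

To maintain the same Css, the systemic dosing rate must be unchanged: F·D/τ = infusion rate.
D = rate × τ / F = 395 × 6 / 0.5 = 4740 mg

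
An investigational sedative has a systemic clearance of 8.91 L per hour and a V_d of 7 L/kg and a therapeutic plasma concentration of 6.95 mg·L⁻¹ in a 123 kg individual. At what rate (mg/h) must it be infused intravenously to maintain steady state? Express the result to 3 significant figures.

61.9 mg/h

Vd does not affect the maintenance rate; only clearance governs steady-state input.
Rate = CL × Css = 8.910 × 6.95 = 61.92 mg/h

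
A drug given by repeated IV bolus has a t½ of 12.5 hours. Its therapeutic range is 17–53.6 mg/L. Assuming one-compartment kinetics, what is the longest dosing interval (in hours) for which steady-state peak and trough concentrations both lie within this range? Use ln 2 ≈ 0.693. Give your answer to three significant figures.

20.7 h

k = 0.693 / t½ = 0.693 / 12.5 = 0.05544 h⁻¹
Between IV bolus doses, concentration decays as C = C₀·e^(−kτ), so C_peak/C_trough = e^(kτ).
τ_max = ln(C_peak/C_trough) / k = ln(53.6/17) / 0.05544 = 1.148 / 0.05544 = 20.71 h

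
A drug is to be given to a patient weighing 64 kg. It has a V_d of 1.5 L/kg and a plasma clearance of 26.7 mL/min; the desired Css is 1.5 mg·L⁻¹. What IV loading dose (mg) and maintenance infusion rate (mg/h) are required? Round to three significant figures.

(a) 144 mg; (b) 2.40 mg/h

Vd(total) = 64 kg × 1.5 L/kg = 96.00 L
LD = Vd · C_target = 96.00 × 1.5 = 144.0 mg
Convert clearance: 26.7 mL/min × 60 min/h ÷ 1000 mL/L = 1.602 L/h
Maintenance infusion rate = CL × Css = 1.602 × 1.5 = 2.403 mg/h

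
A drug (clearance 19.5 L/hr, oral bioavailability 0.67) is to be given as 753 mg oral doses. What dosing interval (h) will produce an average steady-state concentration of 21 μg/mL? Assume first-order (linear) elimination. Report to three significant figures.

1.23 h

F·D/τ = CL·Css → τ = F·D / (CL·Css).
τ = 0.67 × 753 / (19.5 × 21) = 1.232 h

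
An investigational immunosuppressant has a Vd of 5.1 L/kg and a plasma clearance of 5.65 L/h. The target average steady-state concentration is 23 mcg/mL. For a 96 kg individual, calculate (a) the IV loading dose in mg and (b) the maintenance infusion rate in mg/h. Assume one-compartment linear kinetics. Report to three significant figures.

(a) 11300 mg; (b) 130 mg/h

Vd = 5.1 L/kg × 96 kg = 489.6 L
Loading dose = Vd × C = 489.6 × 23 = 11260 mg
Infusion rate = 5.650 L/h × 23 mg/L = 130.0 mg/h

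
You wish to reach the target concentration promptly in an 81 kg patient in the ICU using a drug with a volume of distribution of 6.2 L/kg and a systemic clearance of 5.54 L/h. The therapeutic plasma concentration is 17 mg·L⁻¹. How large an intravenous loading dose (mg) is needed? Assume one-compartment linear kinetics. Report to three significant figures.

Vd = 6.2 L/kg × 81 kg = 502.2 L
LD = Vd × C = 502.2 × 17.00 = 8537 mg

8540 mg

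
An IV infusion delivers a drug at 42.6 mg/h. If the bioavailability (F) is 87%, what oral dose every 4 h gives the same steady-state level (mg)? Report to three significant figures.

196 mg

To maintain the same Css, the systemic dosing rate must be unchanged: F·D/τ = infusion rate.
D = rate × τ / F = 42.6 × 4 / 0.87 = 195.9 mg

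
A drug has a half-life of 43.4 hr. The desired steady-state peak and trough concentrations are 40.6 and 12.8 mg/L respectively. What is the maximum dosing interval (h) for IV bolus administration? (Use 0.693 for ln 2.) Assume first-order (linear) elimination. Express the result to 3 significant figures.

k = 0.693 / t½ = 0.693 / 43.4 = 0.01597 h⁻¹
Between IV bolus doses, concentration decays as C = C₀·e^(−kτ), so C_peak/C_trough = e^(kτ).
τ_max = ln(C_peak/C_trough) / k = ln(40.6/12.8) / 0.01597 = 1.154 / 0.01597 = 72.26 h

72.3 h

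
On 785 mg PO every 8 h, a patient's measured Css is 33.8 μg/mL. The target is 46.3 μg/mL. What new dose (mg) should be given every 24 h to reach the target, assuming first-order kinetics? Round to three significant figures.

For first-order elimination, Css ∝ F·D/(CL·τ); F and CL are unchanged, so Css ∝ D/τ.
D₂ = D₁ × (Css,target / Css,current) × (τ₂/τ₁) = 785 × (46.3/33.8) × (24/8) = 3226 mg

3230 mg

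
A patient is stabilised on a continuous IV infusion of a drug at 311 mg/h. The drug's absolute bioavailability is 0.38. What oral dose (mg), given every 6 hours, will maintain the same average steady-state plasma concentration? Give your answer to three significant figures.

To maintain the same Css, the systemic dosing rate must be unchanged: F·D/τ = infusion rate.
D = rate × τ / F = 311 × 6 / 0.38 = 4911 mg

4910 mg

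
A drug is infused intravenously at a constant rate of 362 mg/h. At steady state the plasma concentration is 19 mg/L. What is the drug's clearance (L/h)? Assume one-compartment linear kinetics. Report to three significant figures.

At steady state, infusion rate = CL × Css, so CL = rate / Css.
CL = 362 / 19 = 19.05 L/h

19.1 L/h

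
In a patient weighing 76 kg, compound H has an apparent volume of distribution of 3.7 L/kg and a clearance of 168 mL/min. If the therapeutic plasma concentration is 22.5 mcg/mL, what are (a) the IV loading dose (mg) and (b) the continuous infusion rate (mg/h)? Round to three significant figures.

(a) 6330 mg; (b) 227 mg/h

Vd = 3.7 L/kg × 76 kg = 281.2 L
LD = Vd · C_target = 281.2 × 22.5 = 6327 mg
CL = 168 mL/min × 60/1000 = 10.08 L/h
Maintenance: replace elimination → rate = CL × Css = 10.08 × 22.5 = 226.8 mg/h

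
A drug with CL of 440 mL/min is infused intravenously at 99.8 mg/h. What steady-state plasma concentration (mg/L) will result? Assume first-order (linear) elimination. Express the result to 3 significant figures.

Convert clearance: 440 mL/min × 60 min/h ÷ 1000 mL/L = 26.40 L/h
Css = rate / CL = 99.8 / 26.40 = 3.780 mg/L

3.78 mg/L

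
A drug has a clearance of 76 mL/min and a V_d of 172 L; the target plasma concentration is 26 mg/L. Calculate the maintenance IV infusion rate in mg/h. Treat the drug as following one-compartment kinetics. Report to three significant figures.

119 mg/h

Convert clearance: 76 mL/min × 60 min/h ÷ 1000 mL/L = 4.560 L/h
At steady state, infusion rate equals elimination rate: rate in = CL × Css.
Rate = CL × Css = 4.560 × 26 = 118.6 mg/h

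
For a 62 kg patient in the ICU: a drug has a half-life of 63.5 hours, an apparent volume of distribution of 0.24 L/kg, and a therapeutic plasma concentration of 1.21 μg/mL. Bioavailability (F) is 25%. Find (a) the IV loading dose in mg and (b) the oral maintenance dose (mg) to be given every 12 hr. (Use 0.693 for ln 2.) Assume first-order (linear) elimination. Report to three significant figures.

(a) 18.0 mg; (b) 9.43 mg

Total Vd = 0.24 × 62 = 14.88 L
LD = Vd × C = 14.88 × 1.21 = 18.00 mg
CL = 0.693 × Vd / t½ = 0.693 × 14.88 / 63.5 = 0.1624 L/h
D = CL × Css × τ / F = 0.1624 × 1.21 × 12 / 0.25 = 9.432 mg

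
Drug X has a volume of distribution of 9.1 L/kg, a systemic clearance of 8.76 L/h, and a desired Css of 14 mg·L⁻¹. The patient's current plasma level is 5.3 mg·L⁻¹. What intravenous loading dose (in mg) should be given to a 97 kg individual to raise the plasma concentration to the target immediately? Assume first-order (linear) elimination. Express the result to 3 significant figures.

Vd(total) = 97 kg × 9.1 L/kg = 882.7 L
The loading dose fills Vd to the target concentration; clearance is irrelevant here.
Concentration deficit ΔC = 14 − 5.3 = 8.700 mg/L
LD = Vd × ΔC = 882.7 × 8.700 = 7679 mg

7680 mg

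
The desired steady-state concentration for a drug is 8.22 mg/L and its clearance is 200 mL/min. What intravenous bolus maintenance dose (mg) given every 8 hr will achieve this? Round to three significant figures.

789 mg

CL = 200 mL/min = 200 × 0.06 = 12.00 L/h
At steady state, dose per interval replaces the amount cleared in that interval: D/τ = CL·Css.
D = CL × Css × τ = 12.00 × 8.22 × 8 = 789.1 mg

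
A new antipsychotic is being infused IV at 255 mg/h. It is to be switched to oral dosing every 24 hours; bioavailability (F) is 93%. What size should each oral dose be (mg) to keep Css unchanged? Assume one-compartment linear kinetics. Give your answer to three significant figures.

To maintain the same Css, the systemic dosing rate must be unchanged: F·D/τ = infusion rate.
D = rate × τ / F = 255 × 24 / 0.93 = 6581 mg

6580 mg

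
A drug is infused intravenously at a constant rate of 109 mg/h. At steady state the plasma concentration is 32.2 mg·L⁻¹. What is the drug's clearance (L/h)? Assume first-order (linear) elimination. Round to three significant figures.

At steady state, infusion rate = CL × Css, so CL = rate / Css.
CL = 109 / 32.2 = 3.385 L/h

3.39 L/h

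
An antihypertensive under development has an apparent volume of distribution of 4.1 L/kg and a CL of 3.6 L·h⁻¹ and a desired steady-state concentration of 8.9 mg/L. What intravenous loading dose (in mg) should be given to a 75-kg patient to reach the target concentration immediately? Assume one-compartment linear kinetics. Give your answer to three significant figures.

Vd = 4.1 L/kg × 75 kg = 307.5 L
LD is governed by Vd — clearance does not enter the loading-dose calculation.
LD = Vd × C = 307.5 × 8.900 = 2737 mg

2740 mg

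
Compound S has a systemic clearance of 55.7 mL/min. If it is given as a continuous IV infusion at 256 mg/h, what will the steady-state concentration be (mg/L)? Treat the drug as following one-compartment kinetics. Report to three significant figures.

76.6 mg/L

CL = 55.7 mL/min = 55.7 × 0.06 = 3.342 L/h
Css = rate / CL = 256 / 3.342 = 76.60 mg/L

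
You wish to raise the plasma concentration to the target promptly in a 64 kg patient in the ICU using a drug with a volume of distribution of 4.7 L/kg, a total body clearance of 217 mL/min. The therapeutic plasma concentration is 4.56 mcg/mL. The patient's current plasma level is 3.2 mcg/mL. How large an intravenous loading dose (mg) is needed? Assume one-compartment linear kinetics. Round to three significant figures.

Vd(total) = 64 kg × 4.7 L/kg = 300.8 L
Concentration deficit ΔC = 4.56 − 3.2 = 1.360 mg/L
LD = Vd × ΔC = 300.8 × 1.360 = 409.1 mg

409 mg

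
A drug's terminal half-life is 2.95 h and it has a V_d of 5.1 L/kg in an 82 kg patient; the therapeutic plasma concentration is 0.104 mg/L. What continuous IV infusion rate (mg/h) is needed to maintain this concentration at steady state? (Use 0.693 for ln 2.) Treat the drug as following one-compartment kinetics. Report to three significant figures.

10.2 mg/h

Vd = 5.1 L/kg × 82 kg = 418.2 L
CL = 0.693 × Vd / t½ = 0.693 × 418.2 / 2.95 = 98.24 L/h
Infusion rate = CL × Css = 98.24 × 0.104 = 10.22 mg/h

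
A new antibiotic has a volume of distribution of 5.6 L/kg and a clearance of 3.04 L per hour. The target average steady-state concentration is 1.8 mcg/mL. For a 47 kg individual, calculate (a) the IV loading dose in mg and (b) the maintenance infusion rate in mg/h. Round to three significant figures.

(a) 474 mg; (b) 5.47 mg/h

Vd = 5.6 L/kg × 47 kg = 263.2 L
Loading: fill Vd to C_target → 263.2 L × 1.8 mg/L = 473.8 mg
Infusion rate = 3.040 L/h × 1.8 mg/L = 5.472 mg/h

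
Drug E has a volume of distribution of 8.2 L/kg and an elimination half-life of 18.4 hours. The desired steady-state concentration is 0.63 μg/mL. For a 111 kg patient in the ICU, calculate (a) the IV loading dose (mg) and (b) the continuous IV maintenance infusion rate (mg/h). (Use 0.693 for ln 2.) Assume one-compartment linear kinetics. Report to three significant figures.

Total Vd = 8.2 × 111 = 910.2 L
LD = Vd × C = 910.2 × 0.63 = 573.4 mg
CL = 0.693 × Vd / t½ = 0.693 × 910.2 / 18.4 = 34.28 L/h
Infusion rate = CL × Css = 34.28 × 0.63 = 21.60 mg/h

(a) 573 mg; (b) 21.6 mg/h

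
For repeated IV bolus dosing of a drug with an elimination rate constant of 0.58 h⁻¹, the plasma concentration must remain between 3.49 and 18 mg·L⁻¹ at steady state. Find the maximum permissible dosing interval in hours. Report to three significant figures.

Between IV bolus doses, concentration decays as C = C₀·e^(−kτ), so C_peak/C_trough = e^(kτ).
τ_max = ln(C_peak/C_trough) / k = ln(18/3.49) / 0.5800 = 1.640 / 0.5800 = 2.828 h

2.83 h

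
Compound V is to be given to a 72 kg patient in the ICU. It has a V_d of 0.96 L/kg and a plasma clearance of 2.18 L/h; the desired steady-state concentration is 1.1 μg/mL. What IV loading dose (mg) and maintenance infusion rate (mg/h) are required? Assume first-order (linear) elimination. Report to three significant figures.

Total Vd = 0.96 × 72 = 69.12 L
LD = Vd · C_target = 69.12 × 1.1 = 76.03 mg
Maintenance infusion rate = CL × Css = 2.180 × 1.1 = 2.398 mg/h

(a) 76.0 mg; (b) 2.40 mg/h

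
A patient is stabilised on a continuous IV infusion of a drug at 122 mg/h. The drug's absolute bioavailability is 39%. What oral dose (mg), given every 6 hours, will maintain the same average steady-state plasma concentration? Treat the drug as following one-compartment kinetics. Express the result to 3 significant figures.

1880 mg

To maintain the same Css, the systemic dosing rate must be unchanged: F·D/τ = infusion rate.
D = rate × τ / F = 122 × 6 / 0.39 = 1877 mg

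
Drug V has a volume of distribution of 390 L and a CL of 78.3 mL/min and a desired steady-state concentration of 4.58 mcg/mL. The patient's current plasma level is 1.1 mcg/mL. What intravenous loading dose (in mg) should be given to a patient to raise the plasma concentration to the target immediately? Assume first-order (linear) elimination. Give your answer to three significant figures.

1360 mg

LD is governed by Vd — clearance does not enter the loading-dose calculation.
Concentration deficit ΔC = 4.58 − 1.1 = 3.480 mg/L
LD = Vd × ΔC = 390.0 × 3.480 = 1357 mg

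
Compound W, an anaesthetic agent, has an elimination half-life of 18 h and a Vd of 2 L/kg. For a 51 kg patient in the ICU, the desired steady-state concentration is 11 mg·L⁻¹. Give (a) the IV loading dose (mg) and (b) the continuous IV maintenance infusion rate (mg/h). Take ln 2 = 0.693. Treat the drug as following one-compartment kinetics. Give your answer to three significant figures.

Total Vd = 2 × 51 = 102.0 L
LD = Vd × C = 102.0 × 11 = 1122 mg
CL = 0.693 × Vd / t½ = 0.693 × 102.0 / 18 = 3.927 L/h
Infusion rate = CL × Css = 3.927 × 11 = 43.20 mg/h

(a) 1120 mg; (b) 43.2 mg/h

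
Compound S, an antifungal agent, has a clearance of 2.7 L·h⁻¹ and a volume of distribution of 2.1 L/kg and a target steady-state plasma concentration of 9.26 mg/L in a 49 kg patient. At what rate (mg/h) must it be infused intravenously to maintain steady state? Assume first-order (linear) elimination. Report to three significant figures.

25.0 mg/h

Vd does not affect the maintenance rate; only clearance governs steady-state input.
Infusion rate = CL · Css = 2.700 L/h × 9.26 mg/L = 25.00 mg/h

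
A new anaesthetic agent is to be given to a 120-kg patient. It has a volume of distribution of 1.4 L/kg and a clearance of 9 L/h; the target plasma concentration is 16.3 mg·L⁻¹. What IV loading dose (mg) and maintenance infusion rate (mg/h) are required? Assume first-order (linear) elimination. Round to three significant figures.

(a) 2740 mg; (b) 147 mg/h

Vd = 1.4 L/kg × 120 kg = 168.0 L
LD = Vd · C_target = 168.0 × 16.3 = 2738 mg
Infusion rate = 9.000 L/h × 16.3 mg/L = 146.7 mg/h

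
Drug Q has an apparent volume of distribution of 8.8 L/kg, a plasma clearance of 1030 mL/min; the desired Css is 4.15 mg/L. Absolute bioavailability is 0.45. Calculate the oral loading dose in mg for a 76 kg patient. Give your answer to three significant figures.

Total Vd = 8.8 × 76 = 668.8 L
LD = Vd × C / F = 668.8 × 4.150 / 0.45 = 6168 mg

6170 mg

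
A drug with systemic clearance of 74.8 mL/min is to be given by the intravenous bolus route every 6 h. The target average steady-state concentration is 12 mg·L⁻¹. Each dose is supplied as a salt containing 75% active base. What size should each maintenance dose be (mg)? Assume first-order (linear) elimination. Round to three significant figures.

CL = 74.8 mL/min × 60/1000 = 4.488 L/h
At steady state, dose per interval replaces the amount cleared in that interval: S·D/τ = CL·Css.
D = CL × Css × τ / S = 4.488 × 12 × 6 / 0.75 = 430.8 mg

431 mg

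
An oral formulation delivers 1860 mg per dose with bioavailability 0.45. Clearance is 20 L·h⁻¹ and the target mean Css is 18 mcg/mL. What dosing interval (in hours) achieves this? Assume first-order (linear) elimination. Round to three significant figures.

F·D/τ = CL·Css → τ = F·D / (CL·Css).
τ = 0.45 × 1860 / (20 × 18) = 2.325 h

2.33 h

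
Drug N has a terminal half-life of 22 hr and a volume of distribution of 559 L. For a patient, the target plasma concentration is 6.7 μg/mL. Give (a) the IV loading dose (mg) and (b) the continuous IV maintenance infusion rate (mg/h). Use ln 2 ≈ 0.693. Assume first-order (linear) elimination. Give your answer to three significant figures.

LD = Vd × C = 559.0 × 6.7 = 3745 mg
CL = 0.693 × Vd / t½ = 0.693 × 559.0 / 22 = 17.61 L/h
Infusion rate = CL × Css = 17.61 × 6.7 = 118.0 mg/h

(a) 3750 mg; (b) 118 mg/h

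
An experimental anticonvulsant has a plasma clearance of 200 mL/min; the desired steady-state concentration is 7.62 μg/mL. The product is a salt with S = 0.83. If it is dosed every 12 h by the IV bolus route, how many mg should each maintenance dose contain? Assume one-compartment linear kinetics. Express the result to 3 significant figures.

CL = 200 mL/min = 200 × 0.06 = 12.00 L/h
D = CL × Css × τ / S = 12.00 × 7.62 × 12 / 0.83 = 1322 mg

1320 mg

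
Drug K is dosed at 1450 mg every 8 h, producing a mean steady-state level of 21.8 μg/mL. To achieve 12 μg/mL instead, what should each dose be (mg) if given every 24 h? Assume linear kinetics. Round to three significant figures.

2390 mg

For first-order elimination, Css ∝ F·D/(CL·τ); F and CL are unchanged, so Css ∝ D/τ.
D₂ = D₁ × (Css,target / Css,current) × (τ₂/τ₁) = 1450 × (12/21.8) × (24/8) = 2394 mg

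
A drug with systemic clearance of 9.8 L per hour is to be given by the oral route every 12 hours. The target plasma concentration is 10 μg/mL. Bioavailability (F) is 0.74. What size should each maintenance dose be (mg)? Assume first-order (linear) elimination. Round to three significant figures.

D = CL × Css × τ / F = 9.800 × 10 × 12 / 0.74 = 1589 mg

1590 mg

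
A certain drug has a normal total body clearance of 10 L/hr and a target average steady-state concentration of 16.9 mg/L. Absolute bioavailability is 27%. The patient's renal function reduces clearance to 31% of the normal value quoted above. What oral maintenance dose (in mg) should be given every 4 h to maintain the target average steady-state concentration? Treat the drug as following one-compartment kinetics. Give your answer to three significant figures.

Patient clearance = 0.31 × 10.00 = 3.100 L/h
D = CL × Css × τ / F = 3.100 × 16.9 × 4 / 0.27 = 776.1 mg

776 mg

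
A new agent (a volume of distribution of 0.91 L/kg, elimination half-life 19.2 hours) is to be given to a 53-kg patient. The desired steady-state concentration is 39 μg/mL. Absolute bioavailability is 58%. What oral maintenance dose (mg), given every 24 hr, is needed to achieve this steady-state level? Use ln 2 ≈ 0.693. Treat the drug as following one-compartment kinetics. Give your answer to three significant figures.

2810 mg

Vd(total) = 53 kg × 0.91 L/kg = 48.23 L
CL = ln 2 · Vd / t½ = 0.693 × 48.23 / 19.2 = 1.741 L/h
D = CL × Css × τ / F = 1.741 × 39 × 24 / 0.58 = 2810 mg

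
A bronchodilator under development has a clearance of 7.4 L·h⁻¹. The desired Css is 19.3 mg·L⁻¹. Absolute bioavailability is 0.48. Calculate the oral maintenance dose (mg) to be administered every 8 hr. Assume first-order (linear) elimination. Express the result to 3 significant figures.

At steady state, dose per interval replaces the amount cleared in that interval: F·D/τ = CL·Css.
D = CL × Css × τ / F = 7.400 × 19.3 × 8 / 0.48 = 2380 mg

2380 mg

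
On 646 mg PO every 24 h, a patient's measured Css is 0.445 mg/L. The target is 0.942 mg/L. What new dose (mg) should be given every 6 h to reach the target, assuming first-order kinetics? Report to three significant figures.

With linear kinetics, Css is proportional to dose rate (D/τ) at fixed clearance.
D₂ = D₁ × (Css,target / Css,current) × (τ₂/τ₁) = 646 × (0.942/0.445) × (6/24) = 341.9 mg

342 mg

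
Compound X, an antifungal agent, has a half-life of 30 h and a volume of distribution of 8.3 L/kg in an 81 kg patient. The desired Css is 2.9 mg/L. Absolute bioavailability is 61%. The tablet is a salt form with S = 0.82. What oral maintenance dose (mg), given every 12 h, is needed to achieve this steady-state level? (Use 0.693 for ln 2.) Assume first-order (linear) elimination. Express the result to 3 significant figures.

Vd = 8.3 L/kg × 81 kg = 672.3 L
CL = ln 2 · Vd / t½ = 0.693 × 672.3 / 30 = 15.53 L/h
D = CL × Css × τ / F / S = 15.53 × 2.9 × 12 / 0.61 / 0.82 = 1080 mg

1080 mg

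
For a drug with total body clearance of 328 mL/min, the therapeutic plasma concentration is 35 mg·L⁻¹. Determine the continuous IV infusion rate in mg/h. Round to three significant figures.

689 mg/h

CL = 328 mL/min × 60/1000 = 19.68 L/h
At steady state, infusion rate equals elimination rate: rate in = CL × Css.
R₀ = 19.68 × 35 = 688.8 mg/h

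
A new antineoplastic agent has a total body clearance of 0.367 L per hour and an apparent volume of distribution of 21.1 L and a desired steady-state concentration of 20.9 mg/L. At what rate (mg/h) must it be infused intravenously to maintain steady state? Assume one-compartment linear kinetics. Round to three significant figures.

7.67 mg/h

Rate = CL × Css = 0.3670 × 20.9 = 7.670 mg/h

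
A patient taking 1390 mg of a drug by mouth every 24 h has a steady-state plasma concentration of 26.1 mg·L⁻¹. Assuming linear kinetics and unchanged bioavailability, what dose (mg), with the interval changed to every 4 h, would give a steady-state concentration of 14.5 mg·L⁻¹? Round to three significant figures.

129 mg

With linear kinetics, Css is proportional to dose rate (D/τ) at fixed clearance.
D₂ = D₁ × (Css,target / Css,current) × (τ₂/τ₁) = 1390 × (14.5/26.1) × (4/24) = 128.7 mg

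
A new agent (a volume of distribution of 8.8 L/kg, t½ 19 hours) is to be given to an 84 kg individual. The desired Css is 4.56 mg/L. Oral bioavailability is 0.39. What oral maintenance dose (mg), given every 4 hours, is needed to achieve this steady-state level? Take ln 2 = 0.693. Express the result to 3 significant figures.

1260 mg

Total Vd = 8.8 × 84 = 739.2 L
CL = ln 2 · Vd / t½ = 0.693 × 739.2 / 19 = 26.96 L/h
D = CL × Css × τ / F = 26.96 × 4.56 × 4 / 0.39 = 1261 mg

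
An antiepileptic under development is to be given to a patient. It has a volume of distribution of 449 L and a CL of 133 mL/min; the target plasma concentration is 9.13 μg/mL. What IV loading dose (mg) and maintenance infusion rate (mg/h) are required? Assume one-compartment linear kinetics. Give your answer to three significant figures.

(a) 4100 mg; (b) 72.9 mg/h

Loading dose = Vd × C = 449.0 × 9.13 = 4099 mg
CL = 133 mL/min = 133 × 0.06 = 7.980 L/h
Maintenance: replace elimination → rate = CL × Css = 7.980 × 9.13 = 72.86 mg/h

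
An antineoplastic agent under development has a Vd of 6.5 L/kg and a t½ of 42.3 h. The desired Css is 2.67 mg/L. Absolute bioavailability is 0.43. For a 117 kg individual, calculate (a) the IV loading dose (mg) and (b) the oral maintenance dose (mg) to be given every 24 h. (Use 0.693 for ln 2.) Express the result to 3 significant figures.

(a) 2030 mg; (b) 1860 mg

Total Vd = 6.5 × 117 = 760.5 L
LD = Vd × C = 760.5 × 2.67 = 2031 mg
CL = 0.693 × Vd / t½ = 0.693 × 760.5 / 42.3 = 12.46 L/h
D = CL × Css × τ / F = 12.46 × 2.67 × 24 / 0.43 = 1857 mg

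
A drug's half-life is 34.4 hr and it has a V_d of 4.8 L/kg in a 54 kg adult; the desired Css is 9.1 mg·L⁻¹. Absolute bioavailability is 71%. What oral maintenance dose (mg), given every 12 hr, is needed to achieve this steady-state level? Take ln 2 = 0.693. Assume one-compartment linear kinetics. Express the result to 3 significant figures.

803 mg

Vd = 4.8 L/kg × 54 kg = 259.2 L
CL = 0.693 × Vd / t½ = 0.693 × 259.2 / 34.4 = 5.222 L/h
D = CL × Css × τ / F = 5.222 × 9.1 × 12 / 0.71 = 803.2 mg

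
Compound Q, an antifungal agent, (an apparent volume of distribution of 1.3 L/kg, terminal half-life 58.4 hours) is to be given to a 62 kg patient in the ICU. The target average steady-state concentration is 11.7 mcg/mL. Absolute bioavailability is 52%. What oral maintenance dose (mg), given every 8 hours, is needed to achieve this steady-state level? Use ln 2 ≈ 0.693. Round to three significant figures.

Vd(total) = 62 kg × 1.3 L/kg = 80.60 L
CL = ln 2 · Vd / t½ = 0.693 × 80.60 / 58.4 = 0.9564 L/h
D = CL × Css × τ / F = 0.9564 × 11.7 × 8 / 0.52 = 172.2 mg

172 mg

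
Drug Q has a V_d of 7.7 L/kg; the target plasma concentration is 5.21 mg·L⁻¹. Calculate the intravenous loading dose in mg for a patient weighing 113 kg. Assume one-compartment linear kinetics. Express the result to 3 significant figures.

Total Vd = 7.7 × 113 = 870.1 L
The loading dose fills Vd to the target concentration.
LD = Vd × C = 870.1 × 5.210 = 4533 mg

4530 mg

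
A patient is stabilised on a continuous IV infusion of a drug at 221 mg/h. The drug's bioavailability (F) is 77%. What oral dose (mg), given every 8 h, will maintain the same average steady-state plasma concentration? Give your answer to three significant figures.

To maintain the same Css, the systemic dosing rate must be unchanged: F·D/τ = infusion rate.
D = rate × τ / F = 221 × 8 / 0.77 = 2296 mg

2300 mg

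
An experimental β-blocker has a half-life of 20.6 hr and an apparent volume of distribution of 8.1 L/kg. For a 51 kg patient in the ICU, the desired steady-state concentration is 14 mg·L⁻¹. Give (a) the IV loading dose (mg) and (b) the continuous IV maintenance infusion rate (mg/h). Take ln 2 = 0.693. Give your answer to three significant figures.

(a) 5780 mg; (b) 195 mg/h

Total Vd = 8.1 × 51 = 413.1 L
LD = Vd × C = 413.1 × 14 = 5783 mg
CL = 0.693 × Vd / t½ = 0.693 × 413.1 / 20.6 = 13.90 L/h
Infusion rate = CL × Css = 13.90 × 14 = 194.6 mg/h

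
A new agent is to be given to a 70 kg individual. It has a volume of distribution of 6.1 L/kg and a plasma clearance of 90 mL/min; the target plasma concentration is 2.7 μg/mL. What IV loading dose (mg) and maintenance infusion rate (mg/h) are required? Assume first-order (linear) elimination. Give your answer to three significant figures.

(a) 1150 mg; (b) 14.6 mg/h

Vd(total) = 70 kg × 6.1 L/kg = 427.0 L
LD = Vd · C_target = 427.0 × 2.7 = 1153 mg
CL = 90 mL/min × 60/1000 = 5.400 L/h
Infusion rate = 5.400 L/h × 2.7 mg/L = 14.58 mg/h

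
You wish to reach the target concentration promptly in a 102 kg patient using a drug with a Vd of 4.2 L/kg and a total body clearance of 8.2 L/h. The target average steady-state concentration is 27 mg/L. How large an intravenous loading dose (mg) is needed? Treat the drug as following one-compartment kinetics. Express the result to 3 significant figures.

Total Vd = 4.2 × 102 = 428.4 L
LD = Vd × C = 428.4 × 27.00 = 11570 mg

11600 mg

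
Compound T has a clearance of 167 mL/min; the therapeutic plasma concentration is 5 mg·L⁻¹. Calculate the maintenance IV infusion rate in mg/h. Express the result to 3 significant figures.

CL = 167 mL/min × 60/1000 = 10.02 L/h
Rate = CL × Css = 10.02 × 5 = 50.10 mg/h

50.1 mg/h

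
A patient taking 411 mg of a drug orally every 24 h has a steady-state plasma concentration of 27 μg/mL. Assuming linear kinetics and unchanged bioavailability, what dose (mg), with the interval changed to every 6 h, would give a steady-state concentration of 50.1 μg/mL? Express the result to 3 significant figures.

191 mg

With linear kinetics, Css is proportional to dose rate (D/τ) at fixed clearance.
D₂ = D₁ × (Css,target / Css,current) × (τ₂/τ₁) = 411 × (50.1/27) × (6/24) = 190.7 mg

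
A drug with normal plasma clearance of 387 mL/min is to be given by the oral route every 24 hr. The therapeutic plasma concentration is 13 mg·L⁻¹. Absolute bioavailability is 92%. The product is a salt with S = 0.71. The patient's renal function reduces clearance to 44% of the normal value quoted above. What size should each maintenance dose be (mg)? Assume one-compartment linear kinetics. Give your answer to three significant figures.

4880 mg

CL = 387 mL/min = 387 × 0.06 = 23.22 L/h
Patient clearance = 0.44 × 23.22 = 10.22 L/h
D = CL × Css × τ / F / S = 10.22 × 13 × 24 / 0.92 / 0.71 = 4882 mg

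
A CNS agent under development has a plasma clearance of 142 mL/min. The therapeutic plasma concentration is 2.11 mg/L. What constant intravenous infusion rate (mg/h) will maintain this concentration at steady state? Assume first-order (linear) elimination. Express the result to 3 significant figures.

CL = 142 mL/min × 60/1000 = 8.520 L/h
Infusion rate = CL · Css = 8.520 L/h × 2.11 mg/L = 17.98 mg/h

18.0 mg/h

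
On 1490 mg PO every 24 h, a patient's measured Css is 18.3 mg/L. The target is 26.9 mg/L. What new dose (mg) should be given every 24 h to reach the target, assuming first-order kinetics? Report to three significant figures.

For first-order elimination, Css ∝ F·D/(CL·τ); F and CL are unchanged, so Css ∝ D/τ.
D₂ = D₁ × (Css,target / Css,current) = 1490 × 26.9/18.3 = 2190 mg

2190 mg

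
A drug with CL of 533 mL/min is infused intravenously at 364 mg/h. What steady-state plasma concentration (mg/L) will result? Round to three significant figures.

11.4 mg/L

CL = 533 mL/min × 60/1000 = 31.98 L/h
Css = rate / CL = 364 / 31.98 = 11.38 mg/L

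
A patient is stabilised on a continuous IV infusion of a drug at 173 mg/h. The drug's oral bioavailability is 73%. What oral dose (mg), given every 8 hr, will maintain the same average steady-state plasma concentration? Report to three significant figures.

1900 mg

To maintain the same Css, the systemic dosing rate must be unchanged: F·D/τ = infusion rate.
D = rate × τ / F = 173 × 8 / 0.73 = 1896 mg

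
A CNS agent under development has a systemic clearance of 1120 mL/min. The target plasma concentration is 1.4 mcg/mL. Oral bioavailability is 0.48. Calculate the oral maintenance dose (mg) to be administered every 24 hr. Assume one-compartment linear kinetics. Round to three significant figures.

CL = 1120 mL/min = 1120 × 0.06 = 67.20 L/h
At steady state, dose per interval replaces the amount cleared in that interval: F·D/τ = CL·Css.
D = CL × Css × τ / F = 67.20 × 1.4 × 24 / 0.48 = 4704 mg

4700 mg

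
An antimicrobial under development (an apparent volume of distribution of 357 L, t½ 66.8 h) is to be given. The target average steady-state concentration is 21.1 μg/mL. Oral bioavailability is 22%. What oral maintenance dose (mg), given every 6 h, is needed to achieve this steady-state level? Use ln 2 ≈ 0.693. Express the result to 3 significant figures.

k = 0.693/66.8 = 0.01037 h⁻¹, so CL = k·Vd = 0.01037 × 357.0 = 3.702 L/h
D = CL × Css × τ / F = 3.702 × 21.1 × 6 / 0.22 = 2130 mg

2130 mg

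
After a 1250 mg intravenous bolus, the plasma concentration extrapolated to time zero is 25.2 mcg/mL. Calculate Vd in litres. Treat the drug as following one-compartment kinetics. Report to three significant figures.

49.6 L

Immediately after an IV bolus, C₀ = Dose / Vd, so Vd = Dose / C₀.
Vd = 1250 / 25.2 = 49.60 L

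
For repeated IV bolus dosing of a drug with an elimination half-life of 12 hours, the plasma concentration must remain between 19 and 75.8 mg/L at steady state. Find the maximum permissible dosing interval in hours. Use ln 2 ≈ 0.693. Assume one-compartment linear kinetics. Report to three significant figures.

24.0 h

k = 0.693 / t½ = 0.693 / 12 = 0.05775 h⁻¹
Between IV bolus doses, concentration decays as C = C₀·e^(−kτ), so C_peak/C_trough = e^(kτ).
τ_max = ln(C_peak/C_trough) / k = ln(75.8/19) / 0.05775 = 1.384 / 0.05775 = 23.97 h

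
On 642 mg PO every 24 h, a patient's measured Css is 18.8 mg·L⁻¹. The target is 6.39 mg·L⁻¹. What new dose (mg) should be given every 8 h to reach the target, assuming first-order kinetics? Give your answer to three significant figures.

72.7 mg

For first-order elimination, Css ∝ F·D/(CL·τ); F and CL are unchanged, so Css ∝ D/τ.
D₂ = D₁ × (Css,target / Css,current) × (τ₂/τ₁) = 642 × (6.39/18.8) × (8/24) = 72.74 mg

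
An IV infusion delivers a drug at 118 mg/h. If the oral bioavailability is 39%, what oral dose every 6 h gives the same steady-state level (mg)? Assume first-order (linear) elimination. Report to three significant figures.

To maintain the same Css, the systemic dosing rate must be unchanged: F·D/τ = infusion rate.
D = rate × τ / F = 118 × 6 / 0.39 = 1815 mg

1820 mg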